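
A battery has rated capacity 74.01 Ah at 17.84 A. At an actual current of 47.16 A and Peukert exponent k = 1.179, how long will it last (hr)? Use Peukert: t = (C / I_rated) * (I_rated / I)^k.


t_rated = C / I_rated = 74.01 / 17.84 = 4.1485 hr
(I_rated/I)^k = (0.37829)^1.179 = 0.31787
t = t_rated * (I_rated/I)^k = 4.1485 * 0.31787 = 1.319 hr

1.319 hr


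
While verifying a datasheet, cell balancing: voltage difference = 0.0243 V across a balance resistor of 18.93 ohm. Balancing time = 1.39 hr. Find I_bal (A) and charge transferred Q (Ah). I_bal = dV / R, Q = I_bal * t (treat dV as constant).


First, Ohm's law: I_bal = 0.0243 V / 18.93 ohm = 0.0012837 A
Then Q = I * t = 0.0012837 A * 1.39 hr = 0.001784 Ah

I=0.0012837 A, Q=0.001784 Ah


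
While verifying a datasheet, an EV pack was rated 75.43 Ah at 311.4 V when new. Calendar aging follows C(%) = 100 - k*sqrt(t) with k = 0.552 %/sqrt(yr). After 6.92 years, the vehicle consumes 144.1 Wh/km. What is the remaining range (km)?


Step 1: capacity retention = 100 - 0.552 * sqrt(6.92) = 100 - 0.552 * 2.6306 = 98.548%
Step 2: C_now = 75.43 * 98.548/100 = 74.335 Ah
Step 3: E_pack = V * C_now = 311.4 * 74.335 = 23148 Wh
Step 4: range = E_pack / consumption = 23148 / 144.1 = 160.6 km

160.6 km


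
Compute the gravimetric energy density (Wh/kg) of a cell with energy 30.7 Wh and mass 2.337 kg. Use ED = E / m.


ED = E / m = 30.7 / 2.337 = 13.14 Wh/kg

13.14 Wh/kg


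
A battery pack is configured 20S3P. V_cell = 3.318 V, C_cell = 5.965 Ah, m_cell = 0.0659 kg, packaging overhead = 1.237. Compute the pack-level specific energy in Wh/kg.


Step 1: V_pack = 20 * 3.318 = 66.36 V
Step 2: C_pack = 3 * 5.965 = 17.895 Ah
Step 3: E_pack = V_pack * C_pack = 66.36 * 17.895 = 1187.5 Wh
Step 4: m_pack = 20 * 3 * 0.0659 * 1.237 = 4.8911 kg
Step 5: ED = E_pack / m_pack = 1187.5 / 4.8911 = 242.8 Wh/kg

242.8 Wh/kg


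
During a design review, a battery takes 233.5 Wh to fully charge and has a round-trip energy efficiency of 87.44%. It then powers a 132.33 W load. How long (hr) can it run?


Step 1: E_discharge = eta/100 * E_charge = 87.44/100 * 233.5 = 204.17 Wh
Step 2: t = E_discharge / P = 204.17 / 132.33 = 1.543 hr

1.543 hr


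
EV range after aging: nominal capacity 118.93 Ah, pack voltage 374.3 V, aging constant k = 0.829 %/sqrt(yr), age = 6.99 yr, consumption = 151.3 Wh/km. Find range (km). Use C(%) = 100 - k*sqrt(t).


Step 1: capacity retention = 100 - 0.829 * sqrt(6.99) = 100 - 0.829 * 2.6439 = 97.808%
Step 2: C_now = 118.93 * 97.808/100 = 116.32 Ah
Step 3: E_pack = V * C_now = 374.3 * 116.32 = 43539 Wh
Step 4: range = E_pack / consumption = 43539 / 151.3 = 287.8 km

287.8 km


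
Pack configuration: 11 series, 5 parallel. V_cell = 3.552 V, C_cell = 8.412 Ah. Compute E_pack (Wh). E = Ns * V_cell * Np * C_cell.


V_pack = 11 * 3.552 = 39.072 V
C_pack = 5 * 8.412 = 42.06 Ah
E = V_pack * C_pack = 39.072 * 42.06 = 1643 Wh

1643 Wh


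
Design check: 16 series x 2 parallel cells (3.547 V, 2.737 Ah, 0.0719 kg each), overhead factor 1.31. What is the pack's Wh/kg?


Step 1: V_pack = 16 * 3.547 = 56.752 V
Step 2: C_pack = 2 * 2.737 = 5.474 Ah
Step 3: E_pack = V_pack * C_pack = 56.752 * 5.474 = 310.66 Wh
Step 4: m_pack = 16 * 2 * 0.0719 * 1.31 = 3.014 kg
Step 5: ED = E_pack / m_pack = 310.66 / 3.014 = 103.1 Wh/kg

103.1 Wh/kg


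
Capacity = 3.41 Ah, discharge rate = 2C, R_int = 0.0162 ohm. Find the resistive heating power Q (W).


Step 1: I = C_rate * capacity = 2 * 3.41 = 6.82 A
Step 2: Q = I^2 * R = 6.82^2 * 0.0162 = 46.512 * 0.0162 = 0.7535 W

0.7535 W


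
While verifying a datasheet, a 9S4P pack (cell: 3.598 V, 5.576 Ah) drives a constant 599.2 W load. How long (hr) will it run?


Step 1: E_pack = Ns * V_cell * Np * C_cell = 9 * 3.598 * 4 * 5.576 = 722.25 Wh
Step 2: t = E_pack / P = 722.25 / 599.2 = 1.205 hr

1.205 hr


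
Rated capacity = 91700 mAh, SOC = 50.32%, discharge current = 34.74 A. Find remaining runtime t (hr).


Convert: C_total = 91700 mAh = 91.7 Ah
Step 1: remaining = SOC/100 * C_total = 50.32/100 * 91.7 = 46.143 Ah
Step 2: t = remaining / I = 46.143 / 34.74 = 1.328 hr

1.328 hr


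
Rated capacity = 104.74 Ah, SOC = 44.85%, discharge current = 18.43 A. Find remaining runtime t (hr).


Step 1: remaining = SOC/100 * C_total = 44.85/100 * 104.74 = 46.976 Ah
Step 2: t = remaining / I = 46.976 / 18.43 = 2.549 hr

2.549 hr


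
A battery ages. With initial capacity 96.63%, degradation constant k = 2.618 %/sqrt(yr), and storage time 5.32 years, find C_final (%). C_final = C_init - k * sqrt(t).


Step 1: sqrt(5.32 yr) = 2.3065
Step 2: drop = 2.618 * 2.3065 = 6.0384
Step 3: C_final = 96.63 - 6.0384 = 90.59%

90.59%


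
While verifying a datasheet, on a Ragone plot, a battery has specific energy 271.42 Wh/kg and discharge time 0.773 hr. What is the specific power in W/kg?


Specific power = 271.42 Wh/kg / 0.773 hr = 351.1 W/kg

351.1 W/kg


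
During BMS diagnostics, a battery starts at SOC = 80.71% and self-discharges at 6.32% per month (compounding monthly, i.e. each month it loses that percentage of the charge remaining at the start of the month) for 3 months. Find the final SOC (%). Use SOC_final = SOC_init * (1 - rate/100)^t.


decay = (1 - 6.32/100)^3 = 0.82213
SOC_final = 80.71 * 0.82213 = 66.35%

66.35%


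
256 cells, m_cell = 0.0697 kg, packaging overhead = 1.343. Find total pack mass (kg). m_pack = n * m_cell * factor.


Cell mass sum = 256 * 0.0697 = 17.843 kg
With overhead 1.343: m_pack = 17.843 * 1.343 = 23.96 kg

23.96 kg


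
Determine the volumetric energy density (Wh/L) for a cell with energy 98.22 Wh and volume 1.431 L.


Volumetric ED = 98.22 Wh / 1.431 L = 68.64 Wh/L

68.64 Wh/L


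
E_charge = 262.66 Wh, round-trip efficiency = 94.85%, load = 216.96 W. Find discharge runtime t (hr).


Step 1: E_discharge = eta/100 * E_charge = 94.85/100 * 262.66 = 249.13 Wh
Step 2: t = E_discharge / P = 249.13 / 216.96 = 1.148 hr

1.148 hr


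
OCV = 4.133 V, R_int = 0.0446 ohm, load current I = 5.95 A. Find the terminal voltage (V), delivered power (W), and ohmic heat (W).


Step 1: V_terminal = OCV - I*R = 4.133 - 5.95 * 0.0446 = 3.8676 V
Step 2: P_out = V_terminal * I = 3.8676 * 5.95 = 23.01 W
Step 3: Q = I^2 * R = 5.95^2 * 0.0446 = 1.579 W

V=3.8676 V, P=23.01 W, Q=1.579 W


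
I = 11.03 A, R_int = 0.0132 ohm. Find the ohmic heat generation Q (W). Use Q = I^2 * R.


Q = I^2 * R = 11.03^2 * 0.0132 = 1.606 W

1.606 W


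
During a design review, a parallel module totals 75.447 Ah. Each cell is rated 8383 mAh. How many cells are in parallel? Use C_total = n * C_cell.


Convert: C_cell = 8383 mAh = 8.383 Ah
n = C_total / C_cell = 75.447 / 8.383 = 9

9


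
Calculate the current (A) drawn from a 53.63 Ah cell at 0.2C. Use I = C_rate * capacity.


I = C_rate * capacity = 0.2 * 53.63 = 10.726 A

10.726 A


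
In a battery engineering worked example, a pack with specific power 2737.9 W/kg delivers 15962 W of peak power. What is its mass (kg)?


m = P / SP = 15962 / 2737.9 = 5.830 kg

5.830 kg


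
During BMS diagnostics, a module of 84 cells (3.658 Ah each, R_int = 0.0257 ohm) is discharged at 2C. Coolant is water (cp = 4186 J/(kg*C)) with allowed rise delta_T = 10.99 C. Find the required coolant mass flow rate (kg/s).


Step 1: I = 2 * 3.658 = 7.316 A
Step 2: Q_cell = I^2 * R = 7.316^2 * 0.0257 = 1.3756 W
Step 3: Q_total = 84 * 1.3756 = 115.55 W
Step 4: m_dot = Q_total / (cp * dT) = 115.55 / (4186 * 10.99) = 0.002512 kg/s

0.002512 kg/s


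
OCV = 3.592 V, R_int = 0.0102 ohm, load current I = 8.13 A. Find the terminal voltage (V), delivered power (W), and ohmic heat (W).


Step 1: V_terminal = OCV - I*R = 3.592 - 8.13 * 0.0102 = 3.5091 V
Step 2: P_out = V_terminal * I = 3.5091 * 8.13 = 28.53 W
Step 3: Q = I^2 * R = 8.13^2 * 0.0102 = 0.6742 W

V=3.5091 V, P=28.53 W, Q=0.6742 W


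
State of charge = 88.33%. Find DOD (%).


Complement of SOC: DOD = 100% - 88.33% = 11.67%

11.67%


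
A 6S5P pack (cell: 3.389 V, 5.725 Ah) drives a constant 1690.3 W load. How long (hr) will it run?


Step 1: E_pack = Ns * V_cell * Np * C_cell = 6 * 3.389 * 5 * 5.725 = 582.06 Wh
Step 2: t = E_pack / P = 582.06 / 1690.3 = 0.3444 hr

0.3444 hr


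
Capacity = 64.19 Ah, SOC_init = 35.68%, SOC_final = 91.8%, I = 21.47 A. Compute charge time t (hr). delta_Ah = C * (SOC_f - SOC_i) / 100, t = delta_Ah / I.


Step 1: dSOC = 91.8% - 35.68% = 56.12%
Step 2: delta_Ah = 64.19 * 56.12 / 100 = 36.023 Ah
Step 3: t = 36.023 / 21.47 = 1.678 hr

1.678 hr


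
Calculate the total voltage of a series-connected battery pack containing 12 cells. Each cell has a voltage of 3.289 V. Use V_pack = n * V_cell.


V_pack = n * V_cell = 12 * 3.289 = 39.468 V

39.468 V


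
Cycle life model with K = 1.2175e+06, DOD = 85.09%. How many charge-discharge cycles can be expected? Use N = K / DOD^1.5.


DOD^1.5 = 784.91
N = K / DOD^1.5 = 1.2175e+06 / 784.91 = 1551

1551 cycles


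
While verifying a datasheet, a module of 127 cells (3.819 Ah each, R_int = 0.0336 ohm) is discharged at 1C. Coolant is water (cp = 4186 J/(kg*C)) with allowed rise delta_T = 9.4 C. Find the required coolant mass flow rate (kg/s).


Step 1: I = 1 * 3.819 = 3.819 A
Step 2: Q_cell = I^2 * R = 3.819^2 * 0.0336 = 0.49005 W
Step 3: Q_total = 127 * 0.49005 = 62.236 W
Step 4: m_dot = Q_total / (cp * dT) = 62.236 / (4186 * 9.4) = 0.001582 kg/s

0.001582 kg/s


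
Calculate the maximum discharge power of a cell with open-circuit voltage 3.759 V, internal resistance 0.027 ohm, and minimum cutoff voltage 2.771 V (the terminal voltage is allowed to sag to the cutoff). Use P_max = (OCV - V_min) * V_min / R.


P_max = (OCV - V_min) * V_min / R = (3.759 - 2.771) * 2.771 / 0.027 = 0.988 * 2.771 / 0.027 = 101.4 W

101.4 W


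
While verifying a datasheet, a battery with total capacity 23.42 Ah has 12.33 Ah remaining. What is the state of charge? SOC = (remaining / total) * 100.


SOC = (remaining / total) * 100 = (12.33 / 23.42) * 100 = 52.65%

52.65%


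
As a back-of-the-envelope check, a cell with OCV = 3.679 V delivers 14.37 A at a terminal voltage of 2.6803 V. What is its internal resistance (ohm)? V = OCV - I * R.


R = (OCV - V) / I = (3.679 - 2.6803) / 14.37 = 0.06950 ohm

0.06950 ohm


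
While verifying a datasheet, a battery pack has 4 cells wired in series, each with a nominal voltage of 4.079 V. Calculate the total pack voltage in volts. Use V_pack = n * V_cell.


V_pack = n * V_cell = 4 * 4.079 = 16.316 V

16.316 V


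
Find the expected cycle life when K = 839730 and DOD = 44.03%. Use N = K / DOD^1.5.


Step 1: DOD^1.5 = 44.03^1.5 = 292.16
Step 2: N = 839730 / 292.16 = 2874 cycles

2874 cycles


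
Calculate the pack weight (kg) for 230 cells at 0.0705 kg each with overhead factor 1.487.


Cell mass sum = 230 * 0.0705 = 16.215 kg
With overhead 1.487: m_pack = 16.215 * 1.487 = 24.11 kg

24.11 kg


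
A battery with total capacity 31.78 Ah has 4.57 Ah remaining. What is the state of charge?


SOC% = 4.57 / 31.78 * 100 = 14.38%

14.38%


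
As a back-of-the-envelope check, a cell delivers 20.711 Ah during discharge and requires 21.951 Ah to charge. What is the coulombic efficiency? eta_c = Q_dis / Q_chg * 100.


eta_c = Q_dis / Q_chg * 100 = 20.711 / 21.951 * 100 = 94.35%

94.35%


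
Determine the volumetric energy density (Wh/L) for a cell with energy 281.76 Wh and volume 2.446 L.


ED = E / V = 281.76 / 2.446 = 115.2 Wh/L

115.2 Wh/L


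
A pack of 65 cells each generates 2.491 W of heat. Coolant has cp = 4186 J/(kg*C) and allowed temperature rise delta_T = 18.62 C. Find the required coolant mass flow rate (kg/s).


Q_total = 65 * 2.491 = 161.92 W
m_dot = Q_total / (cp * dT) = 161.92 / (4186 * 18.62) = 0.002077 kg/s

0.002077 kg/s


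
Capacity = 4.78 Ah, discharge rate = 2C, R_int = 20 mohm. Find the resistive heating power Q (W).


Convert: R = 20 mohm = 0.02 ohm
Step 1: I = C_rate * capacity = 2 * 4.78 = 9.56 A
Step 2: Q = I^2 * R = 9.56^2 * 0.02 = 91.394 * 0.02 = 1.828 W

1.828 W


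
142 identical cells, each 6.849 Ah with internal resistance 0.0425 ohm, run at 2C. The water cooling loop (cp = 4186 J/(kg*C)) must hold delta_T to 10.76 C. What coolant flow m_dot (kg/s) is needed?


Step 1: I = 2 * 6.849 = 13.698 A
Step 2: Q_cell = I^2 * R = 13.698^2 * 0.0425 = 7.9745 W
Step 3: Q_total = 142 * 7.9745 = 1132.4 W
Step 4: m_dot = Q_total / (cp * dT) = 1132.4 / (4186 * 10.76) = 0.02514 kg/s

0.02514 kg/s


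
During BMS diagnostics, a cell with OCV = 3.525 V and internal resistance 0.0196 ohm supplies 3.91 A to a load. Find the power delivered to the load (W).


Step 1: V_terminal = OCV - I*R = 3.525 - 3.91 * 0.0196 = 3.4484 V
Step 2: P_out = V_terminal * I = 3.4484 * 3.91 = 13.48 W

13.48 W


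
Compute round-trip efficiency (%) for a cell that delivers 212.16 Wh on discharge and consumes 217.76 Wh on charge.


eta_e = E_dis / E_chg * 100 = 212.16 / 217.76 * 100 = 97.43%

97.43%


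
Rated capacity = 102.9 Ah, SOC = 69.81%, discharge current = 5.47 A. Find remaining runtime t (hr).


Step 1: remaining = SOC/100 * C_total = 69.81/100 * 102.9 = 71.834 Ah
Step 2: t = remaining / I = 71.834 / 5.47 = 13.13 hr

13.13 hr


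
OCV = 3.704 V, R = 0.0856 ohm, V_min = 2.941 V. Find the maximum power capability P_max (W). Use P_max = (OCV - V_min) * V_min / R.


dV = OCV - V_min = 0.763 V (so I_max = dV / R)
P_max = dV * V_min / R = 0.763 * 2.941 / 0.0856 = 26.21 W

26.21 W


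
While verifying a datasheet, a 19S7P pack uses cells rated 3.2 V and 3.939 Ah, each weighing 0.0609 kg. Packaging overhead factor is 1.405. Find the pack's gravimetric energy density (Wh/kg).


Step 1: V_pack = 19 * 3.2 = 60.8 V
Step 2: C_pack = 7 * 3.939 = 27.573 Ah
Step 3: E_pack = V_pack * C_pack = 60.8 * 27.573 = 1676.4 Wh
Step 4: m_pack = 19 * 7 * 0.0609 * 1.405 = 11.38 kg
Step 5: ED = E_pack / m_pack = 1676.4 / 11.38 = 147.3 Wh/kg

147.3 Wh/kg


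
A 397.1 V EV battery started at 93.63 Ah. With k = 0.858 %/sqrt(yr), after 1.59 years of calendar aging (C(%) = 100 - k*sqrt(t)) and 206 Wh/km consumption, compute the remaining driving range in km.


Step 1: capacity retention = 100 - 0.858 * sqrt(1.59) = 100 - 0.858 * 1.261 = 98.918%
Step 2: C_now = 93.63 * 98.918/100 = 92.617 Ah
Step 3: E_pack = V * C_now = 397.1 * 92.617 = 36778 Wh
Step 4: range = E_pack / consumption = 36778 / 206 = 178.5 km

178.5 km


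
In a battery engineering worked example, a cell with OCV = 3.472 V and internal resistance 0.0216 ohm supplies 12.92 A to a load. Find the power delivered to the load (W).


Step 1: V_terminal = OCV - I*R = 3.472 - 12.92 * 0.0216 = 3.1929 V
Step 2: P_out = V_terminal * I = 3.1929 * 12.92 = 41.25 W

41.25 W


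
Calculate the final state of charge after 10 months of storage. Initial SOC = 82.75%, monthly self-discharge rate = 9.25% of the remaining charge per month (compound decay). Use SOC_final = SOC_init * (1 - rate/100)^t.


decay = (1 - 9.25/100)^10 = 0.37885
SOC_final = 82.75 * 0.37885 = 31.35%

31.35%


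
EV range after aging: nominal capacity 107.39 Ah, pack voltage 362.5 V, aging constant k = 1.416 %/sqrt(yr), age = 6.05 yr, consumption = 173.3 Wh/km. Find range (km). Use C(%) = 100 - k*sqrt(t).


Step 1: capacity retention = 100 - 1.416 * sqrt(6.05) = 100 - 1.416 * 2.4597 = 96.517%
Step 2: C_now = 107.39 * 96.517/100 = 103.65 Ah
Step 3: E_pack = V * C_now = 362.5 * 103.65 = 37573 Wh
Step 4: range = E_pack / consumption = 37573 / 173.3 = 216.8 km

216.8 km


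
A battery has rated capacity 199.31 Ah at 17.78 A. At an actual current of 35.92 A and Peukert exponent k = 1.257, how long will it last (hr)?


t_rated = C / I_rated = 199.31 / 17.78 = 11.21 hr
(I_rated/I)^k = (0.49499)^1.257 = 0.41315
t = t_rated * (I_rated/I)^k = 11.21 * 0.41315 = 4.631 hr

4.631 hr


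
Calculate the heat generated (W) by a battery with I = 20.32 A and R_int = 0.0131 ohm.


I^2 = 412.9
Q = 412.9 * 0.0131 = 5.409 W

5.409 W


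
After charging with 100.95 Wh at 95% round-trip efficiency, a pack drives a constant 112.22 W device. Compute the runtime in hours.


Step 1: E_discharge = eta/100 * E_charge = 95/100 * 100.95 = 95.903 Wh
Step 2: t = E_discharge / P = 95.903 / 112.22 = 0.8546 hr

0.8546 hr


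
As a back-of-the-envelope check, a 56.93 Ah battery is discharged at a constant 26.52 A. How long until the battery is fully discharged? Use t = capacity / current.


Runtime = 56.93 Ah / 26.52 A = 2.147 hr

2.147 hr


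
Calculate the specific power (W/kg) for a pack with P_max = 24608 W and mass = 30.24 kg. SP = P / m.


Specific power = 24608 W / 30.24 kg = 813.8 W/kg

813.8 W/kg


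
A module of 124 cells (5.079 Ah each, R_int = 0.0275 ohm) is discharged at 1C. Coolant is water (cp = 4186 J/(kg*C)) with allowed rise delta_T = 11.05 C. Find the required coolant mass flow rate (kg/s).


Step 1: I = 1 * 5.079 = 5.079 A
Step 2: Q_cell = I^2 * R = 5.079^2 * 0.0275 = 0.7094 W
Step 3: Q_total = 124 * 0.7094 = 87.966 W
Step 4: m_dot = Q_total / (cp * dT) = 87.966 / (4186 * 11.05) = 0.001902 kg/s

0.001902 kg/s


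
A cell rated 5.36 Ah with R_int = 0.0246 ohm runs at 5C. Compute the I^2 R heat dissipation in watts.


Step 1: I = C_rate * capacity = 5 * 5.36 = 26.8 A
Step 2: Q = I^2 * R = 26.8^2 * 0.0246 = 718.24 * 0.0246 = 17.67 W

17.67 W


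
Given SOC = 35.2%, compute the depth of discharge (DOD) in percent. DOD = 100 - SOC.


DOD = 100 - SOC = 100 - 35.2 = 64.8%

64.8%


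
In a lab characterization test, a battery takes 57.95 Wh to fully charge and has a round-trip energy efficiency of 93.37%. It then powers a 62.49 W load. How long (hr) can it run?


Step 1: E_discharge = eta/100 * E_charge = 93.37/100 * 57.95 = 54.108 Wh
Step 2: t = E_discharge / P = 54.108 / 62.49 = 0.8659 hr

0.8659 hr


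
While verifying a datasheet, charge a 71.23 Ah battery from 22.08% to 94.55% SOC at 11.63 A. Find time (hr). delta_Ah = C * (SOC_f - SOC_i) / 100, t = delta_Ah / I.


Step 1: dSOC = 94.55% - 22.08% = 72.47%
Step 2: delta_Ah = 71.23 * 72.47 / 100 = 51.62 Ah
Step 3: t = 51.62 / 11.63 = 4.439 hr

4.439 hr


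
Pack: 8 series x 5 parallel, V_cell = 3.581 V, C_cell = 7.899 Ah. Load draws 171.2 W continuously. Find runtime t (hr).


Step 1: E_pack = Ns * V_cell * Np * C_cell = 8 * 3.581 * 5 * 7.899 = 1131.5 Wh
Step 2: t = E_pack / P = 1131.5 / 171.2 = 6.609 hr

6.609 hr


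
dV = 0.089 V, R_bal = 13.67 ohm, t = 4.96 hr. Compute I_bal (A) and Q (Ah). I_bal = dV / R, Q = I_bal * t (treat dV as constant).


First, Ohm's law: I_bal = 0.089 V / 13.67 ohm = 0.0065106 A
Then Q = I * t = 0.0065106 A * 4.96 hr = 0.03229 Ah

I=0.0065106 A, Q=0.03229 Ah


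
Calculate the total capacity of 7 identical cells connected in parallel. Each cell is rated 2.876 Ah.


C_total = 7 * 2.876 = 20.132 Ah

20.132 Ah


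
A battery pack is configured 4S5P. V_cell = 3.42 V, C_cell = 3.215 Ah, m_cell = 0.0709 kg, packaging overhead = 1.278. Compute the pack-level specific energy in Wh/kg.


Step 1: V_pack = 4 * 3.42 = 13.68 V
Step 2: C_pack = 5 * 3.215 = 16.075 Ah
Step 3: E_pack = V_pack * C_pack = 13.68 * 16.075 = 219.91 Wh
Step 4: m_pack = 4 * 5 * 0.0709 * 1.278 = 1.8122 kg
Step 5: ED = E_pack / m_pack = 219.91 / 1.8122 = 121.3 Wh/kg

121.3 Wh/kg


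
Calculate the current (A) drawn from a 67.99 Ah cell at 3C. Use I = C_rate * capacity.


At 3C: I = 3 * 67.99 Ah = 203.97 A

203.97 A


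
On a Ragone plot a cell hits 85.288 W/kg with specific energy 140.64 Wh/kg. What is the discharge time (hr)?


t = E / P = 140.64 / 85.288 = 1.649 hr

1.649 hr


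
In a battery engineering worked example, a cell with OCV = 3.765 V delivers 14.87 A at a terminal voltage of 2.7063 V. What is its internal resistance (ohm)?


R = (OCV - V) / I = (3.765 - 2.7063) / 14.87 = 0.07120 ohm

0.07120 ohm


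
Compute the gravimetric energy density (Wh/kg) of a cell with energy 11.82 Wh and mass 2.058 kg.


Specific energy = 11.82 Wh / 2.058 kg = 5.743 Wh/kg

5.743 Wh/kg


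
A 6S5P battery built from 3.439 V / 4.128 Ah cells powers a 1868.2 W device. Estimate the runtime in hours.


Step 1: E_pack = Ns * V_cell * Np * C_cell = 6 * 3.439 * 5 * 4.128 = 425.89 Wh
Step 2: t = E_pack / P = 425.89 / 1868.2 = 0.2280 hr

0.2280 hr


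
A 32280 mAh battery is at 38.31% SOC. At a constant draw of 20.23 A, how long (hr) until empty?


Convert: C_total = 32280 mAh = 32.28 Ah
Step 1: remaining = SOC/100 * C_total = 38.31/100 * 32.28 = 12.366 Ah
Step 2: t = remaining / I = 12.366 / 20.23 = 0.6113 hr

0.6113 hr


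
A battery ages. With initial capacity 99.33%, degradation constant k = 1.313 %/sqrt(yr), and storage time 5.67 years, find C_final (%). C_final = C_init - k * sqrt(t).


Step 1: sqrt(5.67 yr) = 2.3812
Step 2: drop = 1.313 * 2.3812 = 3.1265
Step 3: C_final = 99.33 - 3.1265 = 96.20%

96.20%


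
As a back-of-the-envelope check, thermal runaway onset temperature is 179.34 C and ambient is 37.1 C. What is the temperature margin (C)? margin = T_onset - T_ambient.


Safety margin = 179.34 C - 37.1 C = 142.24 C

142.24 C


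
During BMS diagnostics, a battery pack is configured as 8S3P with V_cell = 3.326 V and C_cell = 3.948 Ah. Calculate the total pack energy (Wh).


V_pack = 8 * 3.326 = 26.608 V
C_pack = 3 * 3.948 = 11.844 Ah
E = V_pack * C_pack = 26.608 * 11.844 = 315.1 Wh

315.1 Wh


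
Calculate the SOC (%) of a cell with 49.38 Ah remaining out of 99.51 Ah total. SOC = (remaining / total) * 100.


SOC = (remaining / total) * 100 = (49.38 / 99.51) * 100 = 49.62%

49.62%


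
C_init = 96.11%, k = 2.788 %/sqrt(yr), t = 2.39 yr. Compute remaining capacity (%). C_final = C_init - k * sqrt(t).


sqrt(t) = sqrt(2.39) = 1.546
C_final = 96.11 - 2.788 * 1.546 = 91.80%

91.80%


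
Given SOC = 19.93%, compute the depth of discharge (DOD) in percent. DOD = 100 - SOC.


DOD = 100 - SOC = 100 - 19.93 = 80.07%

80.07%


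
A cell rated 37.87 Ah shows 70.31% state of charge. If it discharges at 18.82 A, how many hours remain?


Step 1: remaining = SOC/100 * C_total = 70.31/100 * 37.87 = 26.626 Ah
Step 2: t = remaining / I = 26.626 / 18.82 = 1.415 hr

1.415 hr


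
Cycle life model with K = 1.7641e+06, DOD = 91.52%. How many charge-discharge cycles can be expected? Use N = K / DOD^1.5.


Step 1: DOD^1.5 = 91.52^1.5 = 875.54
Step 2: N = 1.7641e+06 / 875.54 = 2015 cycles

2015 cycles


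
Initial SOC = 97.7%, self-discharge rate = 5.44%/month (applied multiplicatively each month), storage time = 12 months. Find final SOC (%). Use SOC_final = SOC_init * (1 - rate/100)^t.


Monthly retention factor = 1 - 5.44/100 = 0.9456
Over 12 months: factor^12 = 0.51108
SOC_final = 97.7 * 0.51108 = 49.93%

49.93%


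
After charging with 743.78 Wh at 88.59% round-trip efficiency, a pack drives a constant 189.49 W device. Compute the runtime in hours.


Step 1: E_discharge = eta/100 * E_charge = 88.59/100 * 743.78 = 658.91 Wh
Step 2: t = E_discharge / P = 658.91 / 189.49 = 3.477 hr

3.477 hr


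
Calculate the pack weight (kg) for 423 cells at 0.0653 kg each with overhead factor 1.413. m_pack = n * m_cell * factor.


Cell mass sum = 423 * 0.0653 = 27.622 kg
With overhead 1.413: m_pack = 27.622 * 1.413 = 39.03 kg

39.03 kg


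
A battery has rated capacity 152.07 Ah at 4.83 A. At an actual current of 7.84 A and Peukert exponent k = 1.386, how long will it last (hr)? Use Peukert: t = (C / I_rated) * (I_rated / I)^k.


t_rated = C / I_rated = 152.07 / 4.83 = 31.484 hr
(I_rated/I)^k = (0.61607)^1.386 = 0.51101
t = t_rated * (I_rated/I)^k = 31.484 * 0.51101 = 16.09 hr

16.09 hr


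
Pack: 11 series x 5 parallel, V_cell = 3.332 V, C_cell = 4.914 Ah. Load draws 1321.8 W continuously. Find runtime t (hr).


Step 1: E_pack = Ns * V_cell * Np * C_cell = 11 * 3.332 * 5 * 4.914 = 900.54 Wh
Step 2: t = E_pack / P = 900.54 / 1321.8 = 0.6813 hr

0.6813 hr


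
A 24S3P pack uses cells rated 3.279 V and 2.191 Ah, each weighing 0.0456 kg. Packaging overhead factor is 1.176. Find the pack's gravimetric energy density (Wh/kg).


Step 1: V_pack = 24 * 3.279 = 78.696 V
Step 2: C_pack = 3 * 2.191 = 6.573 Ah
Step 3: E_pack = V_pack * C_pack = 78.696 * 6.573 = 517.27 Wh
Step 4: m_pack = 24 * 3 * 0.0456 * 1.176 = 3.861 kg
Step 5: ED = E_pack / m_pack = 517.27 / 3.861 = 134.0 Wh/kg

134.0 Wh/kg


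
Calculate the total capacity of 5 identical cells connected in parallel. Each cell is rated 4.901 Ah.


C_total = 5 * 4.901 = 24.505 Ah

24.505 Ah


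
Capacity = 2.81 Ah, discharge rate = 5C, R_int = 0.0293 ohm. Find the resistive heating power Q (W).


Step 1: I = C_rate * capacity = 5 * 2.81 = 14.05 A
Step 2: Q = I^2 * R = 14.05^2 * 0.0293 = 197.4 * 0.0293 = 5.784 W

5.784 W


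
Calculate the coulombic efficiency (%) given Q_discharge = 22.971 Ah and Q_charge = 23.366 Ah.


Coulombic efficiency = 22.971/23.366 * 100% = 98.31%

98.31%


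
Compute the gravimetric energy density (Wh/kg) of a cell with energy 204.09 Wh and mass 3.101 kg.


ED = E / m = 204.09 / 3.101 = 65.81 Wh/kg

65.81 Wh/kg


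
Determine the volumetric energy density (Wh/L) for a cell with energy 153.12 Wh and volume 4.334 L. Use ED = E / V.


Volumetric ED = 153.12 Wh / 4.334 L = 35.33 Wh/L

35.33 Wh/L


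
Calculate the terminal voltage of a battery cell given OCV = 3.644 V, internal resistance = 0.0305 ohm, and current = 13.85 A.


IR drop = 13.85 * 0.0305 = 0.42243 V
V = 3.644 - 0.42243 = 3.222 V

3.222 V


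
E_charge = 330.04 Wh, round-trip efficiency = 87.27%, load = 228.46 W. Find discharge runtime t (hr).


Step 1: E_discharge = eta/100 * E_charge = 87.27/100 * 330.04 = 288.03 Wh
Step 2: t = E_discharge / P = 288.03 / 228.46 = 1.261 hr

1.261 hr


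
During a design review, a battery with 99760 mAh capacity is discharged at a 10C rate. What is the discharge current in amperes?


Convert: capacity = 99760 mAh = 99.76 Ah
At 10C: I = 10 * 99.76 Ah = 997.6 A

997.6 A


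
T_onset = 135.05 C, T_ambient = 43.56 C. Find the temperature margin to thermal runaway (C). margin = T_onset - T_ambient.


margin = T_onset - T_ambient = 135.05 - 43.56 = 91.49 C

91.49 C


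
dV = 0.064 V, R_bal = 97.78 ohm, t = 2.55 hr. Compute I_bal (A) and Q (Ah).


I_bal = dV / R = 0.064 / 97.78 = 6.5453e-04 A
Q = I_bal * t = 6.5453e-04 * 2.55 = 0.001669 Ah

I=6.5453e-04 A, Q=0.001669 Ah


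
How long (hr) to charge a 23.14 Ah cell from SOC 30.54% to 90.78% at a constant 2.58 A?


delta_Ah = 23.14 * (90.78 - 30.54) / 100 = 13.94 Ah
t = delta_Ah / I = 13.94 / 2.58 = 5.403 hr

5.403 hr


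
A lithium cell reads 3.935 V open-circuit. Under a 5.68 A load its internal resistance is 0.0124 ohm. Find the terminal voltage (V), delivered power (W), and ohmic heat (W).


Step 1: V_terminal = OCV - I*R = 3.935 - 5.68 * 0.0124 = 3.8646 V
Step 2: P_out = V_terminal * I = 3.8646 * 5.68 = 21.95 W
Step 3: Q = I^2 * R = 5.68^2 * 0.0124 = 0.4001 W

V=3.8646 V, P=21.95 W, Q=0.4001 W


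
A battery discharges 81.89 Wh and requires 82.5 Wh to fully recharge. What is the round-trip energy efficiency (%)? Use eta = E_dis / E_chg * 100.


eta_e = E_dis / E_chg * 100 = 81.89 / 82.5 * 100 = 99.26%

99.26%


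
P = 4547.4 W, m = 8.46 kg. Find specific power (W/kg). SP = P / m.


SP = P / m = 4547.4 / 8.46 = 537.5 W/kg

537.5 W/kg


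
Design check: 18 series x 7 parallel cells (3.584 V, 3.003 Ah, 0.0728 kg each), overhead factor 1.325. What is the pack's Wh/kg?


Step 1: V_pack = 18 * 3.584 = 64.512 V
Step 2: C_pack = 7 * 3.003 = 21.021 Ah
Step 3: E_pack = V_pack * C_pack = 64.512 * 21.021 = 1356.1 Wh
Step 4: m_pack = 18 * 7 * 0.0728 * 1.325 = 12.154 kg
Step 5: ED = E_pack / m_pack = 1356.1 / 12.154 = 111.6 Wh/kg

111.6 Wh/kg


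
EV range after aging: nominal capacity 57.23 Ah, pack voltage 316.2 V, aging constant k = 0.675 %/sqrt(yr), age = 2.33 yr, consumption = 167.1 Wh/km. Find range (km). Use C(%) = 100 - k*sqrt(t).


Step 1: capacity retention = 100 - 0.675 * sqrt(2.33) = 100 - 0.675 * 1.5264 = 98.97%
Step 2: C_now = 57.23 * 98.97/100 = 56.641 Ah
Step 3: E_pack = V * C_now = 316.2 * 56.641 = 17910 Wh
Step 4: range = E_pack / consumption = 17910 / 167.1 = 107.2 km

107.2 km


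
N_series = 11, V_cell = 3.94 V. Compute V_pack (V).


V_pack = n * V_cell = 11 * 3.94 = 43.34 V

43.34 V


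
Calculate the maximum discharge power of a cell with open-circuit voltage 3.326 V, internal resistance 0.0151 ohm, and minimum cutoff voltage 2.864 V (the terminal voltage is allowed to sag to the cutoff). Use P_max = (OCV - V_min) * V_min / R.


dV = OCV - V_min = 0.462 V (so I_max = dV / R)
P_max = dV * V_min / R = 0.462 * 2.864 / 0.0151 = 87.63 W

87.63 W


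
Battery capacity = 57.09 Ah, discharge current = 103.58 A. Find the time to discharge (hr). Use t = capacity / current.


Runtime = 57.09 Ah / 103.58 A = 0.5512 hr

0.5512 hr


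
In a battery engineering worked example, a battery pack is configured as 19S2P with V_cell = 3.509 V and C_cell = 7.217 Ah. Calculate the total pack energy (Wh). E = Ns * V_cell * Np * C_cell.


E = Ns * Vcell * Np * Ccell = 19 * 3.509 * 2 * 7.217 = 962.3 Wh

962.3 Wh


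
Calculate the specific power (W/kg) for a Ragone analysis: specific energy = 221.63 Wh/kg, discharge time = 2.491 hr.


P_specific = E / t = 221.63 / 2.491 = 88.97 W/kg

88.97 W/kg


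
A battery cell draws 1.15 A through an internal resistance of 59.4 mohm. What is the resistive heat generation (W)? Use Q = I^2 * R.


Convert: R = 59.4 mohm = 0.0594 ohm
I^2 = 1.3225
Q = 1.3225 * 0.0594 = 0.07856 W

0.07856 W


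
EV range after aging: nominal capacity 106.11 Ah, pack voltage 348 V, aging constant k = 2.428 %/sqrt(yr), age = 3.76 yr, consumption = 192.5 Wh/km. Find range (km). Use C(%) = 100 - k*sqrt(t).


Step 1: capacity retention = 100 - 2.428 * sqrt(3.76) = 100 - 2.428 * 1.9391 = 95.292%
Step 2: C_now = 106.11 * 95.292/100 = 101.11 Ah
Step 3: E_pack = V * C_now = 348 * 101.11 = 35186 Wh
Step 4: range = E_pack / consumption = 35186 / 192.5 = 182.8 km

182.8 km


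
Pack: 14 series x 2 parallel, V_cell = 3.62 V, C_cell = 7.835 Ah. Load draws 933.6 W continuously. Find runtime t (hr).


Step 1: E_pack = Ns * V_cell * Np * C_cell = 14 * 3.62 * 2 * 7.835 = 794.16 Wh
Step 2: t = E_pack / P = 794.16 / 933.6 = 0.8506 hr

0.8506 hr


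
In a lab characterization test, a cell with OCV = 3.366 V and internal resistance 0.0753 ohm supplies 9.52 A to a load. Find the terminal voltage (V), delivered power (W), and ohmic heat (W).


Step 1: V_terminal = OCV - I*R = 3.366 - 9.52 * 0.0753 = 2.6491 V
Step 2: P_out = V_terminal * I = 2.6491 * 9.52 = 25.22 W
Step 3: Q = I^2 * R = 9.52^2 * 0.0753 = 6.824 W

V=2.6491 V, P=25.22 W, Q=6.824 W


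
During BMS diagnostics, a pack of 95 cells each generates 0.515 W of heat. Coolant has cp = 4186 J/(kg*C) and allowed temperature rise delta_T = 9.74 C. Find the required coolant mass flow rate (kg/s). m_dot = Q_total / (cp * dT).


Step 1: Total heat Q = 95 * 0.515 W = 48.925 W
Step 2: denom = cp * dT = 4186 * 9.74 = 40772
Step 3: m_dot = 48.925 / 40772 = 0.001200 kg/s

0.001200 kg/s


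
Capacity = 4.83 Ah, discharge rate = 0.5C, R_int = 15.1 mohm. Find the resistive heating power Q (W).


Convert: R = 15.1 mohm = 0.0151 ohm
Step 1: I = C_rate * capacity = 0.5 * 4.83 = 2.415 A
Step 2: Q = I^2 * R = 2.415^2 * 0.0151 = 5.8322 * 0.0151 = 0.08807 W

0.08807 W


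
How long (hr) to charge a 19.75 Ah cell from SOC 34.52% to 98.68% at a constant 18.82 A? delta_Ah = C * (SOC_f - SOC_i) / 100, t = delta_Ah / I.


Step 1: dSOC = 98.68% - 34.52% = 64.16%
Step 2: delta_Ah = 19.75 * 64.16 / 100 = 12.672 Ah
Step 3: t = 12.672 / 18.82 = 0.6733 hr

0.6733 hr


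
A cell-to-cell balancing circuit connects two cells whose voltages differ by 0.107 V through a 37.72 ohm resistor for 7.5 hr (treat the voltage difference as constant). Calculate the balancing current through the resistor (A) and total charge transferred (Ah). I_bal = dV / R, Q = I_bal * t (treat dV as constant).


First, Ohm's law: I_bal = 0.107 V / 37.72 ohm = 0.0028367 A
Then Q = I * t = 0.0028367 A * 7.5 hr = 0.02128 Ah

I=0.0028367 A, Q=0.02128 Ah


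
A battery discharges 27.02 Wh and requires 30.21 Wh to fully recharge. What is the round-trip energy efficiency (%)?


eta_e = E_dis / E_chg * 100 = 27.02 / 30.21 * 100 = 89.44%

89.44%


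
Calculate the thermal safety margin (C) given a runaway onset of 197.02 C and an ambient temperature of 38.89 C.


Safety margin = 197.02 C - 38.89 C = 158.13 C

158.13 C


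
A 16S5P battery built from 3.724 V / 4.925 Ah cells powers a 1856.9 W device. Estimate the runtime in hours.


Step 1: E_pack = Ns * V_cell * Np * C_cell = 16 * 3.724 * 5 * 4.925 = 1467.3 Wh
Step 2: t = E_pack / P = 1467.3 / 1856.9 = 0.7902 hr

0.7902 hr


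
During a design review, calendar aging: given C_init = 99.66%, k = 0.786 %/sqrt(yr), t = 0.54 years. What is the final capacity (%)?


Step 1: sqrt(0.54 yr) = 0.73485
Step 2: drop = 0.786 * 0.73485 = 0.57759
Step 3: C_final = 99.66 - 0.57759 = 99.08%

99.08%


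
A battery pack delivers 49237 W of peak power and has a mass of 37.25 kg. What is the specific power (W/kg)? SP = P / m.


SP = P / m = 49237 / 37.25 = 1322 W/kg

1322 W/kg


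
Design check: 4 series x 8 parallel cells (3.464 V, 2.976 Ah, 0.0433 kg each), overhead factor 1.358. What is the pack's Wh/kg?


Step 1: V_pack = 4 * 3.464 = 13.856 V
Step 2: C_pack = 8 * 2.976 = 23.808 Ah
Step 3: E_pack = V_pack * C_pack = 13.856 * 23.808 = 329.88 Wh
Step 4: m_pack = 4 * 8 * 0.0433 * 1.358 = 1.8816 kg
Step 5: ED = E_pack / m_pack = 329.88 / 1.8816 = 175.3 Wh/kg

175.3 Wh/kg


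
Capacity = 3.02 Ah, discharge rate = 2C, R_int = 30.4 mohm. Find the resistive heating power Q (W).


Convert: R = 30.4 mohm = 0.0304 ohm
Step 1: I = C_rate * capacity = 2 * 3.02 = 6.04 A
Step 2: Q = I^2 * R = 6.04^2 * 0.0304 = 36.482 * 0.0304 = 1.109 W

1.109 W


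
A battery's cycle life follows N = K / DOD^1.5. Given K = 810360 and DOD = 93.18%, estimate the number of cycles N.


DOD^1.5 = 899.46
N = K / DOD^1.5 = 810360 / 899.46 = 900.9

900.9 cycles


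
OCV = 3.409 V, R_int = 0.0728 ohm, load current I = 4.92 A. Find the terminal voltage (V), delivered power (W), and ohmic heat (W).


Step 1: V_terminal = OCV - I*R = 3.409 - 4.92 * 0.0728 = 3.0508 V
Step 2: P_out = V_terminal * I = 3.0508 * 4.92 = 15.01 W
Step 3: Q = I^2 * R = 4.92^2 * 0.0728 = 1.762 W

V=3.0508 V, P=15.01 W, Q=1.762 W


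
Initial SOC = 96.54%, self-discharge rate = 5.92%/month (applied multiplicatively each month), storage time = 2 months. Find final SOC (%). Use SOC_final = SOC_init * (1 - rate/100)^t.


Monthly retention factor = 1 - 5.92/100 = 0.9408
Over 2 months: factor^2 = 0.8851
SOC_final = 96.54 * 0.8851 = 85.45%

85.45%


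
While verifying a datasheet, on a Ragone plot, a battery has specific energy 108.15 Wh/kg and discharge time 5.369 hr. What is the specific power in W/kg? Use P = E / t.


P_specific = E / t = 108.15 / 5.369 = 20.14 W/kg

20.14 W/kg


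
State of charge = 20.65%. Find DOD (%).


Complement of SOC: DOD = 100% - 20.65% = 79.35%

79.35%


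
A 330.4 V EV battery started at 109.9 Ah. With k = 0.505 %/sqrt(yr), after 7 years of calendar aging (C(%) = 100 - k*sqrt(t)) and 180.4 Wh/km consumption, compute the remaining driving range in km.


Step 1: capacity retention = 100 - 0.505 * sqrt(7) = 100 - 0.505 * 2.6458 = 98.664%
Step 2: C_now = 109.9 * 98.664/100 = 108.43 Ah
Step 3: E_pack = V * C_now = 330.4 * 108.43 = 35825 Wh
Step 4: range = E_pack / consumption = 35825 / 180.4 = 198.6 km

198.6 km


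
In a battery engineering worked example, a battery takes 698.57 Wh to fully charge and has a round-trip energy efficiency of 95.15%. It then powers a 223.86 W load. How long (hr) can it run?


Step 1: E_discharge = eta/100 * E_charge = 95.15/100 * 698.57 = 664.69 Wh
Step 2: t = E_discharge / P = 664.69 / 223.86 = 2.969 hr

2.969 hr


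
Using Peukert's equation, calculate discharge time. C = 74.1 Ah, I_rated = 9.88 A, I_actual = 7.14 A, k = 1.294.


t_rated = C / I_rated = 74.1 / 9.88 = 7.5 hr
(I_rated/I)^k = (1.3838)^1.294 = 1.5225
t = t_rated * (I_rated/I)^k = 7.5 * 1.5225 = 11.42 hr

11.42 hr


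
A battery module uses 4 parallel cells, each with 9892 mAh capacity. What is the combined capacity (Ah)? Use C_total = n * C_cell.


Convert: C_cell = 9892 mAh = 9.892 Ah
C_total = 4 * 9.892 = 39.568 Ah

39.568 Ah


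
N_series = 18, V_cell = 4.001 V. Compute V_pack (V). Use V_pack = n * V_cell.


With 18 cells in series at 4.001 V each, V_pack = 72.018 V

72.018 V


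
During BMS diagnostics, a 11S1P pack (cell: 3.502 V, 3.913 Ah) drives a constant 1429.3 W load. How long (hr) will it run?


Step 1: E_pack = Ns * V_cell * Np * C_cell = 11 * 3.502 * 1 * 3.913 = 150.74 Wh
Step 2: t = E_pack / P = 150.74 / 1429.3 = 0.1055 hr

0.1055 hr


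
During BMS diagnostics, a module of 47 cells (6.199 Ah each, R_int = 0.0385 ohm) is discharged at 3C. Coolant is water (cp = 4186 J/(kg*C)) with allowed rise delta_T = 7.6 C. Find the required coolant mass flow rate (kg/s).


Step 1: I = 3 * 6.199 = 18.597 A
Step 2: Q_cell = I^2 * R = 18.597^2 * 0.0385 = 13.315 W
Step 3: Q_total = 47 * 13.315 = 625.81 W
Step 4: m_dot = Q_total / (cp * dT) = 625.81 / (4186 * 7.6) = 0.01967 kg/s

0.01967 kg/s


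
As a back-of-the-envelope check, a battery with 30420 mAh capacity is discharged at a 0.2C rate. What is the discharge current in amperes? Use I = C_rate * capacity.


Convert: capacity = 30420 mAh = 30.42 Ah
I = C_rate * capacity = 0.2 * 30.42 = 6.084 A

6.084 A


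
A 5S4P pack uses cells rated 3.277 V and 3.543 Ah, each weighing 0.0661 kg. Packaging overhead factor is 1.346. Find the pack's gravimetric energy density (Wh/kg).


Step 1: V_pack = 5 * 3.277 = 16.385 V
Step 2: C_pack = 4 * 3.543 = 14.172 Ah
Step 3: E_pack = V_pack * C_pack = 16.385 * 14.172 = 232.21 Wh
Step 4: m_pack = 5 * 4 * 0.0661 * 1.346 = 1.7794 kg
Step 5: ED = E_pack / m_pack = 232.21 / 1.7794 = 130.5 Wh/kg

130.5 Wh/kg


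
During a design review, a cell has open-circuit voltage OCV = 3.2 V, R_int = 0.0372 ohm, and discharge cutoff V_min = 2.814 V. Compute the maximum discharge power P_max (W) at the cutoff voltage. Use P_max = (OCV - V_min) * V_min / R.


P_max = (OCV - V_min) * V_min / R = (3.2 - 2.814) * 2.814 / 0.0372 = 0.386 * 2.814 / 0.0372 = 29.20 W

29.20 W


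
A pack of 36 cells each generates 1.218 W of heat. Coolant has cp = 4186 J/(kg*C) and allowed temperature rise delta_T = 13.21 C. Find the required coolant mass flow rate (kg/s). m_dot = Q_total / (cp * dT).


Q_total = 36 * 1.218 = 43.848 W
m_dot = Q_total / (cp * dT) = 43.848 / (4186 * 13.21) = 7.930e-04 kg/s

7.930e-04 kg/s


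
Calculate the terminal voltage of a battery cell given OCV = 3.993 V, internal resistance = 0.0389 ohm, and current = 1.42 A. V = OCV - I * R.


IR drop = 1.42 * 0.0389 = 0.055238 V
V = 3.993 - 0.055238 = 3.938 V

3.938 V


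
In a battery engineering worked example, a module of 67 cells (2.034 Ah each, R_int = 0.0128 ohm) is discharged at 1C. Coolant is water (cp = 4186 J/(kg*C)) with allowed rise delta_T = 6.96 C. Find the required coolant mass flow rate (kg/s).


Step 1: I = 1 * 2.034 = 2.034 A
Step 2: Q_cell = I^2 * R = 2.034^2 * 0.0128 = 0.052956 W
Step 3: Q_total = 67 * 0.052956 = 3.5481 W
Step 4: m_dot = Q_total / (cp * dT) = 3.5481 / (4186 * 6.96) = 1.218e-04 kg/s

1.218e-04 kg/s


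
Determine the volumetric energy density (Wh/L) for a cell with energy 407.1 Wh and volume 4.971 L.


Volumetric ED = 407.1 Wh / 4.971 L = 81.89 Wh/L

81.89 Wh/L


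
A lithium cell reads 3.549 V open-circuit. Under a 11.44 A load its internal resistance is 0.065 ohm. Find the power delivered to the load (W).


Step 1: V_terminal = OCV - I*R = 3.549 - 11.44 * 0.065 = 2.8054 V
Step 2: P_out = V_terminal * I = 2.8054 * 11.44 = 32.09 W

32.09 W
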